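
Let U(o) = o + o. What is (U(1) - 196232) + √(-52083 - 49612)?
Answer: -196230 + 43*I*√55 ≈ -1.9623e+5 + 318.9*I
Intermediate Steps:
U(o) = 2*o
(U(1) - 196232) + √(-52083 - 49612) = (2*1 - 196232) + √(-52083 - 49612) = (2 - 196232) + √(-101695) = -196230 + 43*I*√55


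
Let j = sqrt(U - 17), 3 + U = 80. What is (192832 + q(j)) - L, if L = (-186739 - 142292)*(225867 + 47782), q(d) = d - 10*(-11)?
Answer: 90039197061 + 2*sqrt(15) ≈ 9.0039e+10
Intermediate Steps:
U = 77 (U = -3 + 80 = 77)
j = 2*sqrt(15) (j = sqrt(77 - 17) = sqrt(60) = 2*sqrt(15) ≈ 7.7460)
q(d) = 110 + d (q(d) = d + 110 = 110 + d)
L = -90039004119 (L = -329031*273649 = -90039004119)
(192832 + q(j)) - L = (192832 + (110 + 2*sqrt(15))) - 1*(-90039004119) = (192942 + 2*sqrt(15)) + 90039004119 = 90039197061 + 2*sqrt(15)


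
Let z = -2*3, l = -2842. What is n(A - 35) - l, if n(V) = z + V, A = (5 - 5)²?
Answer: 2801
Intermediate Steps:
A = 0 (A = 0² = 0)
z = -6
n(V) = -6 + V
n(A - 35) - l = (-6 + (0 - 35)) - 1*(-2842) = (-6 - 35) + 2842 = -41 + 2842 = 2801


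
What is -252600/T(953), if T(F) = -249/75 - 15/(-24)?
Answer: 50520000/539 ≈ 93729.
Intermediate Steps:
T(F) = -539/200 (T(F) = -249*1/75 - 15*(-1/24) = -83/25 + 5/8 = -539/200)
-252600/T(953) = -252600/(-539/200) = -252600*(-200/539) = 50520000/539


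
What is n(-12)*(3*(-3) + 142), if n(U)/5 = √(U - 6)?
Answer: 1995*I*√2 ≈ 2821.4*I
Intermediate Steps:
n(U) = 5*√(-6 + U) (n(U) = 5*√(U - 6) = 5*√(-6 + U))
n(-12)*(3*(-3) + 142) = (5*√(-6 - 12))*(3*(-3) + 142) = (5*√(-18))*(-9 + 142) = (5*(3*I*√2))*133 = (15*I*√2)*133 = 1995*I*√2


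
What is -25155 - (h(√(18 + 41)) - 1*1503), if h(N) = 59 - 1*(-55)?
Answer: -23766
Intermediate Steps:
h(N) = 114 (h(N) = 59 + 55 = 114)
-25155 - (h(√(18 + 41)) - 1*1503) = -25155 - (114 - 1*1503) = -25155 - (114 - 1503) = -25155 - 1*(-1389) = -25155 + 1389 = -23766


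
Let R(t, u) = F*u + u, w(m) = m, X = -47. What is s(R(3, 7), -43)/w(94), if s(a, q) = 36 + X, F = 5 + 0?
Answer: -11/94 ≈ -0.11702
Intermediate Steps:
F = 5
R(t, u) = 6*u (R(t, u) = 5*u + u = 6*u)
s(a, q) = -11 (s(a, q) = 36 - 47 = -11)
s(R(3, 7), -43)/w(94) = -11/94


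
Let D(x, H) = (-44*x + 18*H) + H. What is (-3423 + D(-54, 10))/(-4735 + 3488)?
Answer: 857/1247 ≈ 0.68725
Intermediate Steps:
D(x, H) = -44*x + 19*H
(-3423 + D(-54, 10))/(-4735 + 3488) = (-3423 + (-44*(-54) + 19*10))/(-4735 + 3488) = (-3423 + (2376 + 190))/(-1247) = (-3423 + 2566)*(-1/1247) = -857*(-1/1247) = 857/1247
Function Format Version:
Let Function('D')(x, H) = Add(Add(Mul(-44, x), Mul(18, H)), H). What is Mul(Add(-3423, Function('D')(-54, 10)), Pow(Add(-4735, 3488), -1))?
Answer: Rational(857, 1247) ≈ 0.68725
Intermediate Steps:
Function('D')(x, H) = Add(Mul(-44, x), Mul(19, H))
Mul(Add(-3423, Function('D')(-54, 10)), Pow(Add(-4735, 3488), -1)) = Mul(Add(-3423, Add(Mul(-44, -54), Mul(19, 10))), Pow(Add(-4735, 3488), -1)) = Mul(Add(-3423, Add(2376, 190)), Pow(-1247, -1)) = Mul(Add(-3423, 2566), Rational(-1, 1247)) = Mul(-857, Rational(-1, 1247)) = Rational(857, 1247)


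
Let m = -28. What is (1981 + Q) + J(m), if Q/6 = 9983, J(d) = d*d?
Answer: 62663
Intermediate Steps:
J(d) = d²
Q = 59898 (Q = 6*9983 = 59898)
(1981 + Q) + J(m) = (1981 + 59898) + (-28)² = 61879 + 784 = 62663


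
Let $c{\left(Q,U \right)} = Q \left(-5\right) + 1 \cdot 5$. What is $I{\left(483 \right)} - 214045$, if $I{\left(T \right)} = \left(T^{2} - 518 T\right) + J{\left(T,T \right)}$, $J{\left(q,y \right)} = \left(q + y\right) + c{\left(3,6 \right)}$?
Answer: $-229994$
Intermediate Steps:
$c{\left(Q,U \right)} = 5 - 5 Q$ ($c{\left(Q,U \right)} = - 5 Q + 5 = 5 - 5 Q$)
$J{\left(q,y \right)} = -10 + q + y$ ($J{\left(q,y \right)} = \left(q + y\right) + \left(5 - 15\right) = \left(q + y\right) - 10 = -10 + q + y$)
$I{\left(T \right)} = -10 + T^{2} - 516 T$ ($I{\left(T \right)} = \left(T^{2} - 518 T\right) + \left(-10 + T + T\right) = \left(T^{2} - 518 T\right) + \left(-10 + 2 T\right) = -10 + T^{2} - 516 T$)
$I{\left(483 \right)} - 214045 = \left(-10 + 483^{2} - 249228\right) - 214045 = \left(-10 + 233289 - 249228\right) - 214045 = -15949 - 214045 = -229994$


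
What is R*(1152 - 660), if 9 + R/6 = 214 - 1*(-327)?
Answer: 1570464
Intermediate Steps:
R = 3192 (R = -54 + 6*(214 - 1*(-327)) = -54 + 6*(214 + 327) = -54 + 6*541 = -54 + 3246 = 3192)
R*(1152 - 660) = 3192*(1152 - 660) = 3192*492 = 1570464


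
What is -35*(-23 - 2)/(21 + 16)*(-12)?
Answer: -10500/37 ≈ -283.78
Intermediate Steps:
-35*(-23 - 2)/(21 + 16)*(-12) = -(-875)/37*(-12) = -35*(-25/37)*(-12) = (875/37)*(-12) = -10500/37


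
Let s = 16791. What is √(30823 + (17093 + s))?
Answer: √64707 ≈ 254.38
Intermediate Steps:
√(30823 + (17093 + s)) = √(30823 + (17093 + 16791)) = √(30823 + 33884) = √64707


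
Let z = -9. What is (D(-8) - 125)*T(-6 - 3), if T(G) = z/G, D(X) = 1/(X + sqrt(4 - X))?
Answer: -1627/13 - sqrt(3)/26 ≈ -125.22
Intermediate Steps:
T(G) = -9/G
(D(-8) - 125)*T(-6 - 3) = (1/(-8 + sqrt(4 - 1*(-8))) - 125)*(-9/(-6 - 3)) = (1/(-8 + sqrt(4 + 8)) - 125)*(-9/(-9)) = (1/(-8 + sqrt(12)) - 125)*(-9*(-1/9)) = (1/(-8 + 2*sqrt(3)) - 125)*1 = (-125 + 1/(-8 + 2*sqrt(3)))*1 = -125 + 1/(-8 + 2*sqrt(3))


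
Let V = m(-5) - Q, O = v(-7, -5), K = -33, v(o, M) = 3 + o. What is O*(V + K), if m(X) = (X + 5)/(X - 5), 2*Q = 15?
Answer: 162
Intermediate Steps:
Q = 15/2 (Q = (½)*15 = 15/2 ≈ 7.5000)
O = -4 (O = 3 - 7 = -4)
m(X) = (5 + X)/(-5 + X)
V = -15/2 (V = (5 - 5)/(-5 - 5) - 1*15/2 = 0/(-10) - 15/2 = -⅒*0 - 15/2 = 0 - 15/2 = -15/2 ≈ -7.5000)
O*(V + K) = -4*(-15/2 - 33) = -4*(-81/2) = 162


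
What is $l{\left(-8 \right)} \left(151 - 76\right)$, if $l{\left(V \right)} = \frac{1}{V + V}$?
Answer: $- \frac{75}{16} \approx -4.6875$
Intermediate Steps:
$l{\left(V \right)} = \frac{1}{2 V}$
$l{\left(-8 \right)} \left(151 - 76\right) = \frac{1}{2 \left(-8\right)} \left(151 - 76\right) = \frac{1}{2} \left(- \frac{1}{8}\right) 75 = \left(- \frac{1}{16}\right) 75 = - \frac{75}{16}$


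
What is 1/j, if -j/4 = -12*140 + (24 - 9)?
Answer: 1/6660 ≈ 0.00015015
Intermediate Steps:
j = 6660 (j = -4*(-12*140 + (24 - 9)) = -4*(-1680 + 15) = -4*(-1665) = 6660)
1/j = 1/6660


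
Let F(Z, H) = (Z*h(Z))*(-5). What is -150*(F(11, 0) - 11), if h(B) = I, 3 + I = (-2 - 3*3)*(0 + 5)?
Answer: -476850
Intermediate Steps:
I = -58 (I = -3 + (-2 - 3*3)*(0 + 5) = -3 + (-2 - 9)*5 = -3 - 11*5 = -3 - 55 = -58)
h(B) = -58
F(Z, H) = 290*Z (F(Z, H) = (Z*(-58))*(-5) = -58*Z*(-5) = 290*Z)
-150*(F(11, 0) - 11) = -150*(290*11 - 11) = -150*(3190 - 11) = -150*3179 = -476850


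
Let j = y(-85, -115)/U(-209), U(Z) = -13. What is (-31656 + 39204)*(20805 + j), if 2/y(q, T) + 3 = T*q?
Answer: 4987310766486/31759 ≈ 1.5704e+8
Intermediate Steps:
y(q, T) = 2/(-3 + T*q)
j = -1/63518 (j = (2/(-3 - 115*(-85)))/(-13) = (2/(-3 + 9775))*(-1/13) = (2/9772)*(-1/13) = (2*(1/9772))*(-1/13) = (1/4886)*(-1/13) = -1/63518 ≈ -1.5744e-5)
(-31656 + 39204)*(20805 + j) = (-31656 + 39204)*(20805 - 1/63518) = 7548*(1321491989/63518) = 4987310766486/31759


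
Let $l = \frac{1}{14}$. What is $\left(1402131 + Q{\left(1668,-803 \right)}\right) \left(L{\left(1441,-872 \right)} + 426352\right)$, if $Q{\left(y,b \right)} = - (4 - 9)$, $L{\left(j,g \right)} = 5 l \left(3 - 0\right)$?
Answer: $\frac{4184634931124}{7} \approx 5.978 \cdot 10^{11}$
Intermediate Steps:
$l = \frac{1}{14} \approx 0.071429$
$L{\left(j,g \right)} = \frac{15}{14}$ ($L{\left(j,g \right)} = 5 \cdot \frac{1}{14} \left(3 - 0\right) = \frac{5 \left(3 + 0\right)}{14} = \frac{5}{14} \cdot 3 = \frac{15}{14}$)
$Q{\left(y,b \right)} = 5$ ($Q{\left(y,b \right)} = \left(-1\right) \left(-5\right) = 5$)
$\left(1402131 + Q{\left(1668,-803 \right)}\right) \left(L{\left(1441,-872 \right)} + 426352\right) = \left(1402131 + 5\right) \left(\frac{15}{14} + 426352\right) = 1402136 \cdot \frac{5968943}{14} = \frac{4184634931124}{7}$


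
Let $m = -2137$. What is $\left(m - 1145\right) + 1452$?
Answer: $-1830$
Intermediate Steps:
$\left(m - 1145\right) + 1452 = \left(-2137 - 1145\right) + 1452 = -3282 + 1452 = -1830$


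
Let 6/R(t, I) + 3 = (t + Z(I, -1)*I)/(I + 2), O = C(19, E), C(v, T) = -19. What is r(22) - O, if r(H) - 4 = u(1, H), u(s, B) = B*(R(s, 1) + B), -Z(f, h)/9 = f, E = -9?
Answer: 8223/17 ≈ 483.71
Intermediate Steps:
Z(f, h) = -9*f
O = -19
R(t, I) = 6/(-3 + (t - 9*I**2)/(2 + I)) (R(t, I) = 6/(-3 + (t + (-9*I)*I)/(I + 2)) = 6/(-3 + (t - 9*I**2)/(2 + I)))
u(s, B) = B*(B + 18/(-18 + s)) (u(s, B) = B*(6*(2 + 1)/(-6 + s - 9*1**2 - 3*1) + B) = B*(6*3/(-6 + s - 9*1 - 3) + B) = B*(6*3/(-6 + s - 9 - 3) + B) = B*(6*3/(-18 + s) + B) = B*(18/(-18 + s) + B) = B*(B + 18/(-18 + s)))
r(H) = 4 - H*(18 - 17*H)/17 (r(H) = 4 + H*(18 + H*(-18 + 1))/(-18 + 1) = 4 + H*(18 + H*(-17))/(-17) = 4 + H*(-1/17)*(18 - 17*H) = 4 - H*(18 - 17*H)/17)
r(22) - O = (4 + (1/17)*22*(-18 + 17*22)) - 1*(-19) = (4 + (1/17)*22*(-18 + 374)) + 19 = (4 + (1/17)*22*356) + 19 = (4 + 7832/17) + 19 = 7900/17 + 19 = 8223/17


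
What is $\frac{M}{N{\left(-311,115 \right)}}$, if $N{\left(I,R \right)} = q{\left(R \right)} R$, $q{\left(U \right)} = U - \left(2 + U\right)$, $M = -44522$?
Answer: $\frac{22261}{115} \approx 193.57$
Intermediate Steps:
$q{\left(U \right)} = -2$
$N{\left(I,R \right)} = - 2 R$
$\frac{M}{N{\left(-311,115 \right)}} = - \frac{44522}{\left(-2\right) 115} = - \frac{44522}{-230} = \left(-44522\right) \left(- \frac{1}{230}\right) = \frac{22261}{115}$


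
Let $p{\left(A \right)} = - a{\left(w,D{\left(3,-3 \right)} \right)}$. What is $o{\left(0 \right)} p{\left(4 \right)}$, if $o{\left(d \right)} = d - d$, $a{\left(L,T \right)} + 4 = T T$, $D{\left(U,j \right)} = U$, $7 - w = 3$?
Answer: $0$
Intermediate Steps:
$w = 4$ ($w = 7 - 3 = 4$)
$a{\left(L,T \right)} = -4 + T^{2}$ ($a{\left(L,T \right)} = -4 + T T = -4 + T^{2}$)
$p{\left(A \right)} = -5$ ($p{\left(A \right)} = - (-4 + 3^{2}) = - (-4 + 9) = \left(-1\right) 5 = -5$)
$o{\left(d \right)} = 0$
$o{\left(0 \right)} p{\left(4 \right)} = 0 \left(-5\right) = 0$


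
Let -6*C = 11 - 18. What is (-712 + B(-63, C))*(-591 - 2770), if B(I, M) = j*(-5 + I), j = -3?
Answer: 1707388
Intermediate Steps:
C = 7/6 (C = -(11 - 18)/6 = -⅙*(-7) = 7/6 ≈ 1.1667)
B(I, M) = 15 - 3*I (B(I, M) = -3*(-5 + I) = 15 - 3*I)
(-712 + B(-63, C))*(-591 - 2770) = (-712 + (15 - 3*(-63)))*(-591 - 2770) = (-712 + (15 + 189))*(-3361) = (-712 + 204)*(-3361) = -508*(-3361) = 1707388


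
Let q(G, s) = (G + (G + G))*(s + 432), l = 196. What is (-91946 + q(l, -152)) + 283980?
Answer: 356674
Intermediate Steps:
q(G, s) = 3*G*(432 + s) (q(G, s) = (G + 2*G)*(432 + s) = (3*G)*(432 + s) = 3*G*(432 + s))
(-91946 + q(l, -152)) + 283980 = (-91946 + 3*196*(432 - 152)) + 283980 = (-91946 + 3*196*280) + 283980 = (-91946 + 164640) + 283980 = 72694 + 283980 = 356674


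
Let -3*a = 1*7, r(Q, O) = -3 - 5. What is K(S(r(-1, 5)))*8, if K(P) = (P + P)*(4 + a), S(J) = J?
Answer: -640/3 ≈ -213.33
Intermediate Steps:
r(Q, O) = -8
a = -7/3 ≈ -2.3333
K(P) = 10*P/3 (K(P) = (P + P)*(4 - 7/3) = (2*P)*(5/3) = 10*P/3)
K(S(r(-1, 5)))*8 = ((10/3)*(-8))*8 = -80/3*8 = -640/3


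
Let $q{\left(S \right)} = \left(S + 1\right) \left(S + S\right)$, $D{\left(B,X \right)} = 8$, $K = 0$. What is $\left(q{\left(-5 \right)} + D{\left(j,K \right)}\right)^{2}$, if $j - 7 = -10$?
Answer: $2304$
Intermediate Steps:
$j = -3$ ($j = 7 - 10 = -3$)
$q{\left(S \right)} = 2 S \left(1 + S\right)$ ($q{\left(S \right)} = \left(1 + S\right) 2 S = 2 S \left(1 + S\right)$)
$\left(q{\left(-5 \right)} + D{\left(j,K \right)}\right)^{2} = \left(2 \left(-5\right) \left(1 - 5\right) + 8\right)^{2} = \left(2 \left(-5\right) \left(-4\right) + 8\right)^{2} = \left(40 + 8\right)^{2} = 48^{2} = 2304$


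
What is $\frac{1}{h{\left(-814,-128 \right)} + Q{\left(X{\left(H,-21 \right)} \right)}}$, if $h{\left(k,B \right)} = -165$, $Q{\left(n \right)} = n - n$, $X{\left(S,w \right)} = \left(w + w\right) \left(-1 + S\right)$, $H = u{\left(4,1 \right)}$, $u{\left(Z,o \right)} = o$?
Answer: $- \frac{1}{165} \approx -0.0060606$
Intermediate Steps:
$H = 1$
$X{\left(S,w \right)} = 2 w \left(-1 + S\right)$
$Q{\left(n \right)} = 0$
$\frac{1}{h{\left(-814,-128 \right)} + Q{\left(X{\left(H,-21 \right)} \right)}} = \frac{1}{-165 + 0} = \frac{1}{-165} = - \frac{1}{165}$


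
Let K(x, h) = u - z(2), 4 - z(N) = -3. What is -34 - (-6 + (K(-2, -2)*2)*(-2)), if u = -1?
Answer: -60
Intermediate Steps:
z(N) = 7 (z(N) = 4 - 1*(-3) = 4 + 3 = 7)
K(x, h) = -8 (K(x, h) = -1 - 1*7 = -1 - 7 = -8)
-34 - (-6 + (K(-2, -2)*2)*(-2)) = -34 - (-6 - 8*2*(-2)) = -34 - (-6 - 16*(-2)) = -34 - (-6 + 32) = -34 - 1*26 = -34 - 26 = -60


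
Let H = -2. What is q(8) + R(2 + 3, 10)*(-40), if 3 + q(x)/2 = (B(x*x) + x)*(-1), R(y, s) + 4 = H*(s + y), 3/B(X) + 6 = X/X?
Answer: 6696/5 ≈ 1339.2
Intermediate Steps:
B(X) = -3/5 (B(X) = 3/(-6 + X/X) = 3/(-6 + 1) = 3/(-5) = 3*(-1/5) = -3/5)
R(y, s) = -4 - 2*s - 2*y (R(y, s) = -4 - 2*(s + y) = -4 + (-2*s - 2*y) = -4 - 2*s - 2*y)
q(x) = -24/5 - 2*x (q(x) = -6 + 2*((-3/5 + x)*(-1)) = -6 + 2*(3/5 - x) = -6 + (6/5 - 2*x) = -24/5 - 2*x)
q(8) + R(2 + 3, 10)*(-40) = (-24/5 - 2*8) + (-4 - 2*10 - 2*(2 + 3))*(-40) = (-24/5 - 16) + (-4 - 20 - 2*5)*(-40) = -104/5 + (-4 - 20 - 10)*(-40) = -104/5 - 34*(-40) = -104/5 + 1360 = 6696/5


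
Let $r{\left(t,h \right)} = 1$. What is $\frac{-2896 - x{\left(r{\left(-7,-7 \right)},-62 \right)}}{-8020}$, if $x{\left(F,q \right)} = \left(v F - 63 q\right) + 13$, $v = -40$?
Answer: $\frac{1355}{1604} \approx 0.84476$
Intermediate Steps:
$x{\left(F,q \right)} = 13 - 63 q - 40 F$ ($x{\left(F,q \right)} = \left(- 40 F - 63 q\right) + 13 = \left(- 63 q - 40 F\right) + 13 = 13 - 63 q - 40 F$)
$\frac{-2896 - x{\left(r{\left(-7,-7 \right)},-62 \right)}}{-8020} = \frac{-2896 - \left(13 - -3906 - 40\right)}{-8020} = \left(-2896 - \left(13 + 3906 - 40\right)\right) \left(- \frac{1}{8020}\right) = \left(-2896 - 3879\right) \left(- \frac{1}{8020}\right) = \left(-6775\right) \left(- \frac{1}{8020}\right) = \frac{1355}{1604}$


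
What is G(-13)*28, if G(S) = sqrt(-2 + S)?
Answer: 28*I*sqrt(15) ≈ 108.44*I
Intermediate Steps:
G(-13)*28 = sqrt(-2 - 13)*28 = sqrt(-15)*28 = (I*sqrt(15))*28 = 28*I*sqrt(15)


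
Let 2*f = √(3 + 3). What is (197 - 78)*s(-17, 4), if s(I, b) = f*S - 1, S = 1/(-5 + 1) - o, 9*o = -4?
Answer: -119 + 833*√6/72 ≈ -90.661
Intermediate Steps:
o = -4/9 (o = (⅑)*(-4) = -4/9 ≈ -0.44444)
f = √6/2 (f = √(3 + 3)/2 = √6/2 ≈ 1.2247)
S = 7/36 (S = 1/(-5 + 1) - 1*(-4/9) = 1/(-4) + 4/9 = -¼ + 4/9 = 7/36 ≈ 0.19444)
s(I, b) = -1 + 7*√6/72 (s(I, b) = (√6/2)*(7/36) - 1 = 7*√6/72 - 1 = -1 + 7*√6/72)
(197 - 78)*s(-17, 4) = (197 - 78)*(-1 + 7*√6/72) = 119*(-1 + 7*√6/72) = -119 + 833*√6/72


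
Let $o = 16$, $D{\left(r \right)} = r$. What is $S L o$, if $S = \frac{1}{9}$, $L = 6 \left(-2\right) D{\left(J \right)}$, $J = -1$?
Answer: $\frac{64}{3} \approx 21.333$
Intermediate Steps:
$L = 12$ ($L = 6 \left(-2\right) \left(-1\right) = \left(-12\right) \left(-1\right) = 12$)
$S = \frac{1}{9} \approx 0.11111$
$S L o = \frac{1}{9} \cdot 12 \cdot 16 = \frac{4}{3} \cdot 16 = \frac{64}{3}$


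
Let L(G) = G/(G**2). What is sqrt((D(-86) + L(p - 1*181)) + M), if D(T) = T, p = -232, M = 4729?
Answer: 3*sqrt(87994606)/413 ≈ 68.140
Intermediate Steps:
L(G) = 1/G (L(G) = G/G**2 = 1/G)
sqrt((D(-86) + L(p - 1*181)) + M) = sqrt((-86 + 1/(-232 - 1*181)) + 4729) = sqrt((-86 + 1/(-232 - 181)) + 4729) = sqrt((-86 + 1/(-413)) + 4729) = sqrt((-86 - 1/413) + 4729) = sqrt(-35519/413 + 4729) = sqrt(1917558/413) = 3*sqrt(87994606)/413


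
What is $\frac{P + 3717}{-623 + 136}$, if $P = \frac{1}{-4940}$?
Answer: $- \frac{18361979}{2405780} \approx -7.6324$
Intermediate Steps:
$P = - \frac{1}{4940} \approx -0.00020243$
$\frac{P + 3717}{-623 + 136} = \frac{- \frac{1}{4940} + 3717}{-623 + 136} = \frac{18361979}{4940 \left(-487\right)} = \frac{18361979}{4940} \left(- \frac{1}{487}\right) = - \frac{18361979}{2405780}$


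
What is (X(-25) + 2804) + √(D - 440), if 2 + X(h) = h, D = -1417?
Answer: 2777 + I*√1857 ≈ 2777.0 + 43.093*I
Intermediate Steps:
X(h) = -2 + h
(X(-25) + 2804) + √(D - 440) = ((-2 - 25) + 2804) + √(-1417 - 440) = (-27 + 2804) + √(-1857) = 2777 + I*√1857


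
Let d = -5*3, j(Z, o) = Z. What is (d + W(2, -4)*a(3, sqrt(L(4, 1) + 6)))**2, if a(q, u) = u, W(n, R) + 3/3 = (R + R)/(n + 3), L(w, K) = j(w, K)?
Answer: 1463/5 + 78*sqrt(10) ≈ 539.26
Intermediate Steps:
L(w, K) = w
W(n, R) = -1 + 2*R/(3 + n) (W(n, R) = -1 + (R + R)/(n + 3) = -1 + (2*R)/(3 + n) = -1 + 2*R/(3 + n))
d = -15
(d + W(2, -4)*a(3, sqrt(L(4, 1) + 6)))**2 = (-15 + ((-3 - 1*2 + 2*(-4))/(3 + 2))*sqrt(4 + 6))**2 = (-15 + ((-3 - 2 - 8)/5)*sqrt(10))**2 = (-15 + ((1/5)*(-13))*sqrt(10))**2 = (-15 - 13*sqrt(10)/5)**2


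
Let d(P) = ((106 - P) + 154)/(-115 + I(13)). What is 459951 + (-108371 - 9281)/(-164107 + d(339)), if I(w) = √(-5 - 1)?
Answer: 27315191006739747889/59387083473295 + 4647254*I*√6/178161250419885 ≈ 4.5995e+5 + 6.3894e-8*I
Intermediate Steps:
I(w) = I*√6 (I(w) = √(-6) = I*√6)
d(P) = (260 - P)/(-115 + I*√6) (d(P) = ((106 - P) + 154)/(-115 + I*√6) = (260 - P)/(-115 + I*√6))
459951 + (-108371 - 9281)/(-164107 + d(339)) = 459951 + (-108371 - 9281)/(-164107 + (-260 + 339)/(115 - I*√6)) = 459951 - 117652/(-164107 + 79/(115 - I*√6))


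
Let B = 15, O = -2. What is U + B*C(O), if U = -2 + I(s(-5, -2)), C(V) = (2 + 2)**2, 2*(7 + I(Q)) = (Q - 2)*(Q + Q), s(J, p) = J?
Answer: 266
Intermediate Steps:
I(Q) = -7 + Q*(-2 + Q) (I(Q) = -7 + ((Q - 2)*(Q + Q))/2 = -7 + ((-2 + Q)*(2*Q))/2 = -7 + (2*Q*(-2 + Q))/2 = -7 + Q*(-2 + Q))
C(V) = 16 (C(V) = 4**2 = 16)
U = 26 (U = -2 + (-7 + (-5)**2 - 2*(-5)) = -2 + (-7 + 25 + 10) = -2 + 28 = 26)
U + B*C(O) = 26 + 15*16 = 26 + 240 = 266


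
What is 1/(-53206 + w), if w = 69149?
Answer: 1/15943 ≈ 6.2723e-5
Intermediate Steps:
1/(-53206 + w) = 1/(-53206 + 69149) = 1/15943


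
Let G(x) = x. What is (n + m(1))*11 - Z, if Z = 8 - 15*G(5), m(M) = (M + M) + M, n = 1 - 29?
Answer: -208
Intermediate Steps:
n = -28
m(M) = 3*M (m(M) = 2*M + M = 3*M)
Z = -67 (Z = 8 - 15*5 = 8 - 75 = -67)
(n + m(1))*11 - Z = (-28 + 3*1)*11 - 1*(-67) = (-28 + 3)*11 + 67 = -25*11 + 67 = -275 + 67 = -208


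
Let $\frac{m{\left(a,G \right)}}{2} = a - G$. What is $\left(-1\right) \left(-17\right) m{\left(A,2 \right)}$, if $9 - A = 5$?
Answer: $68$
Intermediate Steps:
$A = 4$ ($A = 9 - 5 = 4$)
$m{\left(a,G \right)} = - 2 G + 2 a$ ($m{\left(a,G \right)} = 2 \left(a - G\right) = - 2 G + 2 a$)
$\left(-1\right) \left(-17\right) m{\left(A,2 \right)} = \left(-1\right) \left(-17\right) \left(\left(-2\right) 2 + 2 \cdot 4\right) = 17 \left(-4 + 8\right) = 17 \cdot 4 = 68$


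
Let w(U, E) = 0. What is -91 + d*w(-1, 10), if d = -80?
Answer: -91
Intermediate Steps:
-91 + d*w(-1, 10) = -91 - 80*0 = -91 + 0 = -91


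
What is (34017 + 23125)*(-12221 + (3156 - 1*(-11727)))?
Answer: 152112004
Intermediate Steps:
(34017 + 23125)*(-12221 + (3156 - 1*(-11727))) = 57142*(-12221 + (3156 + 11727)) = 57142*(-12221 + 14883) = 57142*2662 = 152112004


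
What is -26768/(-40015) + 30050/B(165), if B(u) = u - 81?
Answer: 602349631/1680630 ≈ 358.41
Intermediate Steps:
B(u) = -81 + u
-26768/(-40015) + 30050/B(165) = -26768/(-40015) + 30050/(-81 + 165) = -26768*(-1/40015) + 30050/84 = 26768/40015 + 30050*(1/84) = 26768/40015 + 15025/42 = 602349631/1680630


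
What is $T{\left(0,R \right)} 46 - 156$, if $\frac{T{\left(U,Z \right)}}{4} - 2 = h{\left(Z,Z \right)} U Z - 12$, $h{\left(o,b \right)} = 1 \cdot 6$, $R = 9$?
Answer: $-1996$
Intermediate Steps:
$h{\left(o,b \right)} = 6$
$T{\left(U,Z \right)} = -40 + 24 U Z$ ($T{\left(U,Z \right)} = 8 + 4 \left(6 U Z - 12\right) = 8 + 4 \left(-12 + 6 U Z\right) = 8 + \left(-48 + 24 U Z\right) = -40 + 24 U Z$)
$T{\left(0,R \right)} 46 - 156 = \left(-40 + 24 \cdot 0 \cdot 9\right) 46 - 156 = \left(-40 + 0\right) 46 - 156 = \left(-40\right) 46 - 156 = -1840 - 156 = -1996$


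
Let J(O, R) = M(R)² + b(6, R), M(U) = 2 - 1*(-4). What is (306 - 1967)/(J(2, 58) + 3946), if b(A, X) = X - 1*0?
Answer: -1661/4040 ≈ -0.41114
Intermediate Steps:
M(U) = 6 (M(U) = 2 + 4 = 6)
b(A, X) = X (b(A, X) = X + 0 = X)
J(O, R) = 36 + R (J(O, R) = 6² + R = 36 + R)
(306 - 1967)/(J(2, 58) + 3946) = (306 - 1967)/((36 + 58) + 3946) = -1661/(94 + 3946) = -1661/4040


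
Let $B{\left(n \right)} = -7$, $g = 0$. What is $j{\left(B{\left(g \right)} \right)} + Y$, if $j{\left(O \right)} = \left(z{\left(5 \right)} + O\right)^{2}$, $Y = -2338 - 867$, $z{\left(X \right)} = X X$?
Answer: $-2881$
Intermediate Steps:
$z{\left(X \right)} = X^{2}$
$Y = -3205$
$j{\left(O \right)} = \left(25 + O\right)^{2}$ ($j{\left(O \right)} = \left(5^{2} + O\right)^{2} = \left(25 + O\right)^{2}$)
$j{\left(B{\left(g \right)} \right)} + Y = \left(25 - 7\right)^{2} - 3205 = 18^{2} - 3205 = 324 - 3205 = -2881$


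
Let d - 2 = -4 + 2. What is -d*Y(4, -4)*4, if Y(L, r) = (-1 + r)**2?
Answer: 0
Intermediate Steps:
d = 0 (d = 2 + (-4 + 2) = 2 - 2 = 0)
-d*Y(4, -4)*4 = -0*(-1 - 4)**2*4 = -0*(-5)**2*4 = -0*25*4 = -0*4 = -1*0 = 0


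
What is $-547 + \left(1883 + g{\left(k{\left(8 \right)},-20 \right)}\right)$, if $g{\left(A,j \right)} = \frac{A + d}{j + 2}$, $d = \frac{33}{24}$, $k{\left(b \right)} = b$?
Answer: $\frac{64103}{48} \approx 1335.5$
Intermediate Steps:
$d = \frac{11}{8}$ ($d = 33 \cdot \frac{1}{24} = \frac{11}{8} \approx 1.375$)
$g{\left(A,j \right)} = \frac{\frac{11}{8} + A}{2 + j}$ ($g{\left(A,j \right)} = \frac{A + \frac{11}{8}}{j + 2} = \frac{\frac{11}{8} + A}{2 + j}$)
$-547 + \left(1883 + g{\left(k{\left(8 \right)},-20 \right)}\right) = -547 + \left(1883 + \frac{\frac{11}{8} + 8}{2 - 20}\right) = -547 + \left(1883 + \frac{1}{-18} \cdot \frac{75}{8}\right) = -547 + \left(1883 - \frac{25}{48}\right) = -547 + \frac{90359}{48} = \frac{64103}{48}$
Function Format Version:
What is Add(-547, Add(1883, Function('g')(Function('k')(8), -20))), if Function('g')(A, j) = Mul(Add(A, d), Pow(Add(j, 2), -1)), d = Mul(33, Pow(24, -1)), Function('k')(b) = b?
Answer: Rational(64103, 48) ≈ 1335.5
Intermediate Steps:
d = Rational(11, 8) (d = Mul(33, Rational(1, 24)) = Rational(11, 8) ≈ 1.3750)
Function('g')(A, j) = Mul(Pow(Add(2, j), -1), Add(Rational(11, 8), A)) (Function('g')(A, j) = Mul(Add(A, Rational(11, 8)), Pow(Add(j, 2), -1)) = Mul(Add(Rational(11, 8), A), Pow(Add(2, j), -1)) = Mul(Pow(Add(2, j), -1), Add(Rational(11, 8), A)))
Add(-547, Add(1883, Function('g')(Function('k')(8), -20))) = Add(-547, Add(1883, Mul(Pow(Add(2, -20), -1), Add(Rational(11, 8), 8)))) = Add(-547, Add(1883, Mul(Pow(-18, -1), Rational(75, 8)))) = Add(-547, Add(1883, Mul(Rational(-1, 18), Rational(75, 8)))) = Add(-547, Add(1883, Rational(-25, 48))) = Add(-547, Rational(90359, 48)) = Rational(64103, 48)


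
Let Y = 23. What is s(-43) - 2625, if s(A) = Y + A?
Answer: -2645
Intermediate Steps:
s(A) = 23 + A
s(-43) - 2625 = (23 - 43) - 2625 = -20 - 2625 = -2645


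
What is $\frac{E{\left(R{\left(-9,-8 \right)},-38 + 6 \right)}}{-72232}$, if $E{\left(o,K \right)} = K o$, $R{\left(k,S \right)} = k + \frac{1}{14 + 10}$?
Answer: $- \frac{215}{54174} \approx -0.0039687$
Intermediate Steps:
$R{\left(k,S \right)} = \frac{1}{24} + k$ ($R{\left(k,S \right)} = k + \frac{1}{24} = \frac{1}{24} + k$)
$\frac{E{\left(R{\left(-9,-8 \right)},-38 + 6 \right)}}{-72232} = \frac{\left(-38 + 6\right) \left(\frac{1}{24} - 9\right)}{-72232} = \left(-32\right) \left(- \frac{215}{24}\right) \left(- \frac{1}{72232}\right) = \frac{860}{3} \left(- \frac{1}{72232}\right) = - \frac{215}{54174}$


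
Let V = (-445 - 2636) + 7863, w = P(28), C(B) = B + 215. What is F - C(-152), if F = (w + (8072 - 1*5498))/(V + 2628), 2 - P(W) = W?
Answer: -17857/285 ≈ -62.656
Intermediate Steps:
C(B) = 215 + B
P(W) = 2 - W
w = -26 (w = 2 - 1*28 = 2 - 28 = -26)
V = 4782 (V = -3081 + 7863 = 4782)
F = 98/285 (F = (-26 + (8072 - 1*5498))/(4782 + 2628) = (-26 + (8072 - 5498))/7410 = (-26 + 2574)*(1/7410) = 2548*(1/7410) = 98/285 ≈ 0.34386)
F - C(-152) = 98/285 - (215 - 152) = 98/285 - 1*63 = 98/285 - 63 = -17857/285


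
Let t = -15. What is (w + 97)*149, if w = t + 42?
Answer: 18476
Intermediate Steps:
w = 27 (w = -15 + 42 = 27)
(w + 97)*149 = (27 + 97)*149 = 124*149 = 18476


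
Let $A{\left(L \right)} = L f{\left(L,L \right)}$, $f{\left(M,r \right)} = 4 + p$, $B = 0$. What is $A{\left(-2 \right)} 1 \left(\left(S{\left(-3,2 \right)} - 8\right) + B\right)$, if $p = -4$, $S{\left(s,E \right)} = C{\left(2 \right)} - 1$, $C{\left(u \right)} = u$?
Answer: $0$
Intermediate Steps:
$S{\left(s,E \right)} = 1$ ($S{\left(s,E \right)} = 2 - 1 = 1$)
$f{\left(M,r \right)} = 0$ ($f{\left(M,r \right)} = 4 - 4 = 0$)
$A{\left(L \right)} = 0$ ($A{\left(L \right)} = L 0 = 0$)
$A{\left(-2 \right)} 1 \left(\left(S{\left(-3,2 \right)} - 8\right) + B\right) = 0 \cdot 1 \left(\left(1 - 8\right) + 0\right) = 0 \left(-7 + 0\right) = 0 \left(-7\right) = 0$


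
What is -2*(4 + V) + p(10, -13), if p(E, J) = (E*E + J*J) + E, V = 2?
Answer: 267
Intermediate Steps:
p(E, J) = E + E² + J² (p(E, J) = (E² + J²) + E = E + E² + J²)
-2*(4 + V) + p(10, -13) = -2*(4 + 2) + (10 + 10² + (-13)²) = -2*6 + (10 + 100 + 169) = -12 + 279 = 267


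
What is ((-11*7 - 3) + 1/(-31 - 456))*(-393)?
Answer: 15311673/487 ≈ 31441.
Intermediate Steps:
((-11*7 - 3) + 1/(-31 - 456))*(-393) = ((-77 - 3) + 1/(-487))*(-393) = (-80 - 1/487)*(-393) = -38961/487*(-393) = 15311673/487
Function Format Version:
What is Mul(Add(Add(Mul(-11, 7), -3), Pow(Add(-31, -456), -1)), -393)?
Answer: Rational(15311673, 487) ≈ 31441.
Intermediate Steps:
Mul(Add(Add(Mul(-11, 7), -3), Pow(Add(-31, -456), -1)), -393) = Mul(Add(Add(-77, -3), Pow(-487, -1)), -393) = Mul(Add(-80, Rational(-1, 487)), -393) = Mul(Rational(-38961, 487), -393) = Rational(15311673, 487)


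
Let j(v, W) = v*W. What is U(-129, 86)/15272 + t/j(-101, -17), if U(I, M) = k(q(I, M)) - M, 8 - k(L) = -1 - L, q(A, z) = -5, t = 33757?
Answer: 257698055/13111012 ≈ 19.655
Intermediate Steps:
k(L) = 9 + L (k(L) = 8 - (-1 - L) = 8 + (1 + L) = 9 + L)
j(v, W) = W*v
U(I, M) = 4 - M (U(I, M) = (9 - 5) - M = 4 - M)
U(-129, 86)/15272 + t/j(-101, -17) = (4 - 1*86)/15272 + 33757/((-17*(-101))) = (4 - 86)*(1/15272) + 33757/1717 = -82*1/15272 + 33757*(1/1717) = -41/7636 + 33757/1717 = 257698055/13111012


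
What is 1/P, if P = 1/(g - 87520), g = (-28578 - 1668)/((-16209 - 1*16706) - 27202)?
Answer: -1753803198/20039 ≈ -87520.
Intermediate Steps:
g = 10082/20039 (g = -30246/((-16209 - 16706) - 27202) = -30246/(-32915 - 27202) = -30246/(-60117) = -30246*(-1/60117) = 10082/20039 ≈ 0.50312)
P = -20039/1753803198 (P = 1/(10082/20039 - 87520) = 1/(-1753803198/20039) = -20039/1753803198 ≈ -1.1426e-5)
1/P = 1/(-20039/1753803198) = -1753803198/20039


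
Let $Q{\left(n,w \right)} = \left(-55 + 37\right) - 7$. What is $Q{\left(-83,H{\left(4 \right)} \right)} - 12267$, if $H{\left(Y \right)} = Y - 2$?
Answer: $-12292$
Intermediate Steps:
$H{\left(Y \right)} = -2 + Y$ ($H{\left(Y \right)} = Y - 2 = -2 + Y$)
$Q{\left(n,w \right)} = -25$ ($Q{\left(n,w \right)} = -18 - 7 = -25$)
$Q{\left(-83,H{\left(4 \right)} \right)} - 12267 = -25 - 12267 = -12292$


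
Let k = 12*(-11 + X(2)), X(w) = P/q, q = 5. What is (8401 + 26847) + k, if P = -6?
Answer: 175508/5 ≈ 35102.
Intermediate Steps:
X(w) = -6/5
k = -732/5 (k = 12*(-11 - 6/5) = 12*(-61/5) = -732/5 ≈ -146.40)
(8401 + 26847) + k = (8401 + 26847) - 732/5 = 35248 - 732/5 = 175508/5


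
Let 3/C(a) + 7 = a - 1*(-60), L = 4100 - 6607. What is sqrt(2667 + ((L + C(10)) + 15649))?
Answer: sqrt(6971790)/21 ≈ 125.73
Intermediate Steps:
L = -2507
C(a) = 3/(53 + a) (C(a) = 3/(-7 + (a - 1*(-60))) = 3/(-7 + (a + 60)) = 3/(-7 + (60 + a)) = 3/(53 + a))
sqrt(2667 + ((L + C(10)) + 15649)) = sqrt(2667 + ((-2507 + 3/(53 + 10)) + 15649)) = sqrt(2667 + ((-2507 + 3/63) + 15649)) = sqrt(2667 + ((-2507 + 3*(1/63)) + 15649)) = sqrt(2667 + ((-2507 + 1/21) + 15649)) = sqrt(2667 + (-52646/21 + 15649)) = sqrt(2667 + 275983/21) = sqrt(331990/21) = sqrt(6971790)/21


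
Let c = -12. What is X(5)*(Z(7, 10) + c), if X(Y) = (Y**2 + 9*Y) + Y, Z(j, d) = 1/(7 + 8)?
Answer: -895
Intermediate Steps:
Z(j, d) = 1/15
X(Y) = Y**2 + 10*Y
X(5)*(Z(7, 10) + c) = (5*(10 + 5))*(1/15 - 12) = (5*15)*(-179/15) = 75*(-179/15) = -895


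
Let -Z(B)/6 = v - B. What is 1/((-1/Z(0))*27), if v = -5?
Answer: -10/9 ≈ -1.1111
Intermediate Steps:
Z(B) = 30 + 6*B (Z(B) = -6*(-5 - B) = 30 + 6*B)
1/((-1/Z(0))*27) = 1/((-1/(30 + 6*0))*27) = 1/((-1/(30 + 0))*27) = 1/((-1/30)*27) = 1/(((1/30)*(-1))*27) = 1/(-1/30*27) = 1/(-9/10) = -10/9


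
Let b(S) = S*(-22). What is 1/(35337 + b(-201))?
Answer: 1/39759 ≈ 2.5152e-5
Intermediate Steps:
b(S) = -22*S
1/(35337 + b(-201)) = 1/(35337 - 22*(-201)) = 1/(35337 + 4422) = 1/39759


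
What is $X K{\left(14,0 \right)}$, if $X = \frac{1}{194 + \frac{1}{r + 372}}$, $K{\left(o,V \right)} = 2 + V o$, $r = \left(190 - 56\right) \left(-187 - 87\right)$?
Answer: $\frac{72688}{7050735} \approx 0.010309$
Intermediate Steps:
$r = -36716$ ($r = 134 \left(-274\right) = -36716$)
$X = \frac{36344}{7050735}$ ($X = \frac{1}{194 + \frac{1}{-36716 + 372}} = \frac{1}{194 + \frac{1}{-36344}} = \frac{1}{194 - \frac{1}{36344}} = \frac{1}{\frac{7050735}{36344}} = \frac{36344}{7050735} \approx 0.0051546$)
$X K{\left(14,0 \right)} = \frac{36344 \left(2 + 0 \cdot 14\right)}{7050735} = \frac{36344 \left(2 + 0\right)}{7050735} = \frac{36344}{7050735} \cdot 2 = \frac{72688}{7050735}$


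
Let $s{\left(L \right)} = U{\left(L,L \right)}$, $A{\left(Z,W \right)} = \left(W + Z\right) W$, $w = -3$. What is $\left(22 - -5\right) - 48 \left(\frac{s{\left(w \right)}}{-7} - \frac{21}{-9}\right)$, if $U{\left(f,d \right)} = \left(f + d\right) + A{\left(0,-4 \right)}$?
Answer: $- \frac{115}{7} \approx -16.429$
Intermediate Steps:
$A{\left(Z,W \right)} = W \left(W + Z\right)$
$U{\left(f,d \right)} = 16 + d + f$ ($U{\left(f,d \right)} = \left(f + d\right) - 4 \left(-4 + 0\right) = \left(d + f\right) - -16 = \left(d + f\right) + 16 = 16 + d + f$)
$s{\left(L \right)} = 16 + 2 L$ ($s{\left(L \right)} = 16 + L + L = 16 + 2 L$)
$\left(22 - -5\right) - 48 \left(\frac{s{\left(w \right)}}{-7} - \frac{21}{-9}\right) = \left(22 - -5\right) - 48 \left(\frac{16 + 2 \left(-3\right)}{-7} - \frac{21}{-9}\right) = \left(22 + 5\right) - 48 \left(\left(16 - 6\right) \left(- \frac{1}{7}\right) - - \frac{7}{3}\right) = 27 - 48 \left(10 \left(- \frac{1}{7}\right) + \frac{7}{3}\right) = 27 - 48 \left(- \frac{10}{7} + \frac{7}{3}\right) = 27 - \frac{304}{7} = - \frac{115}{7}$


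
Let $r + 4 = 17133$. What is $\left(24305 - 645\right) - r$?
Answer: $6531$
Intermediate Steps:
$r = 17129$ ($r = -4 + 17133 = 17129$)
$\left(24305 - 645\right) - r = \left(24305 - 645\right) - 17129 = 23660 - 17129 = 6531$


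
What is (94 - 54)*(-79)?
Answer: -3160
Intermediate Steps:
(94 - 54)*(-79) = 40*(-79) = -3160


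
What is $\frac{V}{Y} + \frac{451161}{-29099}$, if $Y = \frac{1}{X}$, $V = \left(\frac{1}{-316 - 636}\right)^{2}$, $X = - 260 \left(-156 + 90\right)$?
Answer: $- \frac{7292672859}{470938216} \approx -15.485$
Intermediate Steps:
$X = 17160$ ($X = \left(-260\right) \left(-66\right) = 17160$)
$V = \frac{1}{906304}$ ($V = \left(\frac{1}{-952}\right)^{2} = \left(- \frac{1}{952}\right)^{2} = \frac{1}{906304} \approx 1.1034 \cdot 10^{-6}$)
$Y = \frac{1}{17160} \approx 5.8275 \cdot 10^{-5}$
$\frac{V}{Y} + \frac{451161}{-29099} = \frac{\frac{1}{\frac{1}{17160}}}{906304} + \frac{451161}{-29099} = \frac{1}{906304} \cdot 17160 + 451161 \left(- \frac{1}{29099}\right) = \frac{2145}{113288} - \frac{451161}{29099} = - \frac{7292672859}{470938216}$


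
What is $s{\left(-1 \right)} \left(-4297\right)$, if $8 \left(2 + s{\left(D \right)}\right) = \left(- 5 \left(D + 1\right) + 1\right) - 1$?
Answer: $8594$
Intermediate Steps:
$s{\left(D \right)} = - \frac{21}{8} - \frac{5 D}{8}$ ($s{\left(D \right)} = -2 + \frac{\left(- 5 \left(D + 1\right) + 1\right) - 1}{8} = -2 + \frac{\left(- 5 \left(1 + D\right) + 1\right) - 1}{8} = -2 + \frac{\left(\left(-5 - 5 D\right) + 1\right) - 1}{8} = -2 + \frac{\left(-4 - 5 D\right) - 1}{8} = -2 + \frac{-5 - 5 D}{8} = -2 - \left(\frac{5}{8} + \frac{5 D}{8}\right) = - \frac{21}{8} - \frac{5 D}{8}$)
$s{\left(-1 \right)} \left(-4297\right) = \left(- \frac{21}{8} - - \frac{5}{8}\right) \left(-4297\right) = \left(- \frac{21}{8} + \frac{5}{8}\right) \left(-4297\right) = \left(-2\right) \left(-4297\right) = 8594$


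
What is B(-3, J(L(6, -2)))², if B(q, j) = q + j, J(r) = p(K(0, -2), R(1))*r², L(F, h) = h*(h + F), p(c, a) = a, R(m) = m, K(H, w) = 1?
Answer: 3721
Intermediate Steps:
L(F, h) = h*(F + h)
J(r) = r² (J(r) = 1*r² = r²)
B(q, j) = j + q
B(-3, J(L(6, -2)))² = ((-2*(6 - 2))² - 3)² = ((-2*4)² - 3)² = ((-8)² - 3)² = (64 - 3)² = 61² = 3721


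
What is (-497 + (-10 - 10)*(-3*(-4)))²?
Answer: 543169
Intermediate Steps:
(-497 + (-10 - 10)*(-3*(-4)))² = (-497 - 20*12)² = (-497 - 240)² = (-737)² = 543169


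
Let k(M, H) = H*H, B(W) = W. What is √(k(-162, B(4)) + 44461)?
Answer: √44477 ≈ 210.90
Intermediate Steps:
k(M, H) = H²
√(k(-162, B(4)) + 44461) = √(4² + 44461) = √(16 + 44461) = √44477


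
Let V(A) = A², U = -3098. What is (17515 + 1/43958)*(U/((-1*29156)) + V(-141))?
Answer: 223144691281438557/640819724 ≈ 3.4822e+8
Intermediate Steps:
(17515 + 1/43958)*(U/((-1*29156)) + V(-141)) = (17515 + 1/43958)*(-3098/((-1*29156)) + (-141)²) = (17515 + 1/43958)*(-3098/(-29156) + 19881) = 769924371*(-3098*(-1/29156) + 19881)/43958 = 769924371*(1549/14578 + 19881)/43958 = (769924371/43958)*(289826767/14578) = 223144691281438557/640819724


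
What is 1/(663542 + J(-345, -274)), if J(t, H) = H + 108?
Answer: 1/663376 ≈ 1.5074e-6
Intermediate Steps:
J(t, H) = 108 + H
1/(663542 + J(-345, -274)) = 1/(663542 + (108 - 274)) = 1/(663542 - 166) = 1/663376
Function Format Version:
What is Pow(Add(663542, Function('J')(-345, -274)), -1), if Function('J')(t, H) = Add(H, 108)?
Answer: Rational(1, 663376) ≈ 1.5074e-6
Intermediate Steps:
Function('J')(t, H) = Add(108, H)
Pow(Add(663542, Function('J')(-345, -274)), -1) = Pow(Add(663542, Add(108, -274)), -1) = Pow(Add(663542, -166), -1) = Pow(663376, -1) = Rational(1, 663376)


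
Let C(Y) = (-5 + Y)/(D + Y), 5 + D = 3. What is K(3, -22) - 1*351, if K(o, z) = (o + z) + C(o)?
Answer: -372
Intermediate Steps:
D = -2 (D = -5 + 3 = -2)
C(Y) = (-5 + Y)/(-2 + Y)
K(o, z) = o + z + (-5 + o)/(-2 + o) (K(o, z) = (o + z) + (-5 + o)/(-2 + o) = o + z + (-5 + o)/(-2 + o))
K(3, -22) - 1*351 = (-5 + 3 + (-2 + 3)*(3 - 22))/(-2 + 3) - 1*351 = (-5 + 3 + 1*(-19))/1 - 351 = 1*(-5 + 3 - 19) - 351 = 1*(-21) - 351 = -21 - 351 = -372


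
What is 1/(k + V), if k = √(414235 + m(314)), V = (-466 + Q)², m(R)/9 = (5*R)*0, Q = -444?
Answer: 165620/137149839153 - √414235/685749195765 ≈ 1.2066e-6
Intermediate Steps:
m(R) = 0 (m(R) = 9*((5*R)*0) = 9*0 = 0)
V = 828100 (V = (-466 - 444)² = (-910)² = 828100)
k = √414235 (k = √(414235 + 0) = √414235 ≈ 643.61)
1/(k + V) = 1/(√414235 + 828100) = 1/(828100 + √414235)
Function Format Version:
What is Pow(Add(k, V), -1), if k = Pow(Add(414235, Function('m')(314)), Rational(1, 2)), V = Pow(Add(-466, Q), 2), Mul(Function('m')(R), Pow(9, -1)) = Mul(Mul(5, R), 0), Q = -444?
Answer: Add(Rational(165620, 137149839153), Mul(Rational(-1, 685749195765), Pow(414235, Rational(1, 2)))) ≈ 1.2066e-6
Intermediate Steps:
Function('m')(R) = 0 (Function('m')(R) = Mul(9, Mul(Mul(5, R), 0)) = Mul(9, 0) = 0)
V = 828100 (V = Pow(Add(-466, -444), 2) = Pow(-910, 2) = 828100)
k = Pow(414235, Rational(1, 2)) (k = Pow(Add(414235, 0), Rational(1, 2)) = Pow(414235, Rational(1, 2)) ≈ 643.61)
Pow(Add(k, V), -1) = Pow(Add(Pow(414235, Rational(1, 2)), 828100), -1) = Pow(Add(828100, Pow(414235, Rational(1, 2))), -1)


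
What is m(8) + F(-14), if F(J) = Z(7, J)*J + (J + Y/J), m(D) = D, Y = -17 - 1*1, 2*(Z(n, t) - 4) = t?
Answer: 261/7 ≈ 37.286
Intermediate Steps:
Z(n, t) = 4 + t/2
Y = -18 (Y = -17 - 1 = -18)
F(J) = J - 18/J + J*(4 + J/2) (F(J) = (4 + J/2)*J + (J - 18/J) = J*(4 + J/2) + (J - 18/J) = J - 18/J + J*(4 + J/2))
m(8) + F(-14) = 8 + (½)*(-36 + (-14)²*(10 - 14))/(-14) = 8 + (½)*(-1/14)*(-36 + 196*(-4)) = 8 + (½)*(-1/14)*(-36 - 784) = 8 + (½)*(-1/14)*(-820) = 8 + 205/7 = 261/7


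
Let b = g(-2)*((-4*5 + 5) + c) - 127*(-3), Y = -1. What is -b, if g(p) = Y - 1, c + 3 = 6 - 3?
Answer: -411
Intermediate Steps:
c = 0 (c = -3 + (6 - 3) = -3 + 3 = 0)
g(p) = -2 (g(p) = -1 - 1 = -2)
b = 411 (b = -2*((-4*5 + 5) + 0) - 127*(-3) = -2*((-20 + 5) + 0) + 381 = -2*(-15 + 0) + 381 = -2*(-15) + 381 = 30 + 381 = 411)
-b = -1*411 = -411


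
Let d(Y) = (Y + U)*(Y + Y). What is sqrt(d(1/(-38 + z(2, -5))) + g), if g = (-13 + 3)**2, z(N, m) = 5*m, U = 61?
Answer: 4*sqrt(24326)/63 ≈ 9.9027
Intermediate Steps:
g = 100 (g = (-10)**2 = 100)
d(Y) = 2*Y*(61 + Y) (d(Y) = (Y + 61)*(Y + Y) = (61 + Y)*(2*Y) = 2*Y*(61 + Y))
sqrt(d(1/(-38 + z(2, -5))) + g) = sqrt(2*(61 + 1/(-38 + 5*(-5)))/(-38 + 5*(-5)) + 100) = sqrt(2*(61 + 1/(-38 - 25))/(-38 - 25) + 100) = sqrt(2*(61 + 1/(-63))/(-63) + 100) = sqrt(2*(-1/63)*(61 - 1/63) + 100) = sqrt(2*(-1/63)*(3842/63) + 100) = sqrt(-7684/3969 + 100) = sqrt(389216/3969) = 4*sqrt(24326)/63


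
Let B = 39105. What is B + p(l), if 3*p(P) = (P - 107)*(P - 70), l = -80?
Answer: 48455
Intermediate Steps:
p(P) = (-107 + P)*(-70 + P)/3 (p(P) = ((P - 107)*(P - 70))/3 = ((-107 + P)*(-70 + P))/3 = (-107 + P)*(-70 + P)/3)
B + p(l) = 39105 + (7490/3 - 59*(-80) + (1/3)*(-80)**2) = 39105 + (7490/3 + 4720 + (1/3)*6400) = 39105 + (7490/3 + 4720 + 6400/3) = 39105 + 9350 = 48455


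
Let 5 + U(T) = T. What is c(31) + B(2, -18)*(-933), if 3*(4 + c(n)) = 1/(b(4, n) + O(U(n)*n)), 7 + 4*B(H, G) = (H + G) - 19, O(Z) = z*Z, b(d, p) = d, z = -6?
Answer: 141952079/14496 ≈ 9792.5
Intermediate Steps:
U(T) = -5 + T
O(Z) = -6*Z
B(H, G) = -13/2 + G/4 + H/4 (B(H, G) = -7/4 + ((H + G) - 19)/4 = -7/4 + ((G + H) - 19)/4 = -7/4 + (-19 + G + H)/4 = -7/4 + (-19/4 + G/4 + H/4) = -13/2 + G/4 + H/4)
c(n) = -4 + 1/(3*(4 - 6*n*(-5 + n))) (c(n) = -4 + 1/(3*(4 - 6*(-5 + n)*n)) = -4 + 1/(3*(4 - 6*n*(-5 + n))))
c(31) + B(2, -18)*(-933) = (-47 + 72*31*(-5 + 31))/(6*(2 - 3*31*(-5 + 31))) + (-13/2 + (¼)*(-18) + (¼)*2)*(-933) = (-47 + 72*31*26)/(6*(2 - 3*31*26)) + (-13/2 - 9/2 + ½)*(-933) = (-47 + 58032)/(6*(2 - 2418)) - 21/2*(-933) = (⅙)*57985/(-2416) + 19593/2 = (⅙)*(-1/2416)*57985 + 19593/2 = -57985/14496 + 19593/2 = 141952079/14496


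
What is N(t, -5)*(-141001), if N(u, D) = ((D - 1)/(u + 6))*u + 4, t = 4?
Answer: -1128008/5 ≈ -2.2560e+5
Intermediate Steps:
N(u, D) = 4 + u*(-1 + D)/(6 + u) (N(u, D) = ((-1 + D)/(6 + u))*u + 4 = u*(-1 + D)/(6 + u) + 4 = 4 + u*(-1 + D)/(6 + u))
N(t, -5)*(-141001) = ((24 + 3*4 - 5*4)/(6 + 4))*(-141001) = ((24 + 12 - 20)/10)*(-141001) = ((⅒)*16)*(-141001) = (8/5)*(-141001) = -1128008/5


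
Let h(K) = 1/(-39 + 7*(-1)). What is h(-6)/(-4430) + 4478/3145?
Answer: 182505997/128177620 ≈ 1.4239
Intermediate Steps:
h(K) = -1/46 (h(K) = 1/(-39 - 7) = 1/(-46) = -1/46)
h(-6)/(-4430) + 4478/3145 = -1/46/(-4430) + 4478/3145 = -1/46*(-1/4430) + 4478*(1/3145) = 1/203780 + 4478/3145 = 182505997/128177620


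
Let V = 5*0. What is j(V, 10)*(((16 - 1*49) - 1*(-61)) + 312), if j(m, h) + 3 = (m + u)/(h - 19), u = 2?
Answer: -9860/9 ≈ -1095.6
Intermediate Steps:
V = 0
j(m, h) = -3 + (2 + m)/(-19 + h) (j(m, h) = -3 + (m + 2)/(h - 19) = -3 + (2 + m)/(-19 + h))
j(V, 10)*(((16 - 1*49) - 1*(-61)) + 312) = ((59 + 0 - 3*10)/(-19 + 10))*(((16 - 1*49) - 1*(-61)) + 312) = ((59 + 0 - 30)/(-9))*(((16 - 49) + 61) + 312) = (-1/9*29)*((-33 + 61) + 312) = -29*(28 + 312)/9 = -29/9*340 = -9860/9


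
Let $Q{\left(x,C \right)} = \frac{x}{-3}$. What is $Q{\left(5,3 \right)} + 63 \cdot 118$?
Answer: $\frac{22297}{3} \approx 7432.3$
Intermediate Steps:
$Q{\left(x,C \right)} = - \frac{x}{3}$ ($Q{\left(x,C \right)} = x \left(- \frac{1}{3}\right) = - \frac{x}{3}$)
$Q{\left(5,3 \right)} + 63 \cdot 118 = \left(- \frac{1}{3}\right) 5 + 63 \cdot 118 = - \frac{5}{3} + 7434 = \frac{22297}{3}$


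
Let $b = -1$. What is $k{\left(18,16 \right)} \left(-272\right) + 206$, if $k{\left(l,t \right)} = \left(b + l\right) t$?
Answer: $-73778$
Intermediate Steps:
$k{\left(l,t \right)} = t \left(-1 + l\right)$ ($k{\left(l,t \right)} = \left(-1 + l\right) t = t \left(-1 + l\right)$)
$k{\left(18,16 \right)} \left(-272\right) + 206 = 16 \left(-1 + 18\right) \left(-272\right) + 206 = 16 \cdot 17 \left(-272\right) + 206 = 272 \left(-272\right) + 206 = -73984 + 206 = -73778$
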